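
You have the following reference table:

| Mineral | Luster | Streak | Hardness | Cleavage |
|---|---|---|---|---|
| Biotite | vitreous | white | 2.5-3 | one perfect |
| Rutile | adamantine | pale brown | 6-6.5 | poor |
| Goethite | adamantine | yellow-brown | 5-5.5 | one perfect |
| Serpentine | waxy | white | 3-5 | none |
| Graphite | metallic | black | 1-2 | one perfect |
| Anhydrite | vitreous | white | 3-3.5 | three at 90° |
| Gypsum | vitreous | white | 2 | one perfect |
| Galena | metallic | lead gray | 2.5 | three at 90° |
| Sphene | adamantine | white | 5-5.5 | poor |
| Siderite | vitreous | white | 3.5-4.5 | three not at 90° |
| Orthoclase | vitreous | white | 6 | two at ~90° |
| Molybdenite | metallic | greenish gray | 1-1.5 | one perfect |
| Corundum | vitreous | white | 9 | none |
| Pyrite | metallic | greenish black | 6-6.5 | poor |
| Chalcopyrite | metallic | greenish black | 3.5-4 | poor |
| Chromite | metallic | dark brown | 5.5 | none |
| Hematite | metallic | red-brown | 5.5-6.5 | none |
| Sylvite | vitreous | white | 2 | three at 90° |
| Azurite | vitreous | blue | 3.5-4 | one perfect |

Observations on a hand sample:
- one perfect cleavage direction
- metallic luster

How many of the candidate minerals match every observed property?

2

One perfect cleavage direction: Biotite, Goethite, Graphite, Gypsum, Molybdenite, Azurite remain.
Metallic luster: leaves Graphite, Molybdenite.
Remaining candidates: Graphite, Molybdenite.
That is 2 minerals.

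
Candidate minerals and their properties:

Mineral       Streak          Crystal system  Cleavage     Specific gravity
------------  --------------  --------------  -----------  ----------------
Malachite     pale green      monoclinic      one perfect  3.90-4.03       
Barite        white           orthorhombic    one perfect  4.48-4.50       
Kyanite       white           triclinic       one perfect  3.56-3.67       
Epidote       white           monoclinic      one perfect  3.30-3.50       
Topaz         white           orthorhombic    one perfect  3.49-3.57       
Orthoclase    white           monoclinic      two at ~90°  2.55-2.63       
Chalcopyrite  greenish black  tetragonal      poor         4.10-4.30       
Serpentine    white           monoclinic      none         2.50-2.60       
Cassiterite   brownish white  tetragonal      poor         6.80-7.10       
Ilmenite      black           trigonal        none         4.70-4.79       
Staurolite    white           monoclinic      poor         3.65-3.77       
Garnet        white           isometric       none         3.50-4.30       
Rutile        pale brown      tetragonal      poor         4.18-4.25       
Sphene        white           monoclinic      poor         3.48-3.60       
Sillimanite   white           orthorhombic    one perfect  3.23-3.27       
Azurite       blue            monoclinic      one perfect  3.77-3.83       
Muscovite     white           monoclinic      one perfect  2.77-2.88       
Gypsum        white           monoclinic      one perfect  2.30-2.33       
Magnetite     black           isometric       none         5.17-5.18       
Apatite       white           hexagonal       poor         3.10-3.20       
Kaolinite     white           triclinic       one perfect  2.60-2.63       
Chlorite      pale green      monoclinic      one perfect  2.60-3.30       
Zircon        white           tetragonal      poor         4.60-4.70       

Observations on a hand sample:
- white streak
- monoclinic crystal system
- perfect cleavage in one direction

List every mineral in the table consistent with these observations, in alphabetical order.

White streak: Barite, Kyanite, Epidote, Topaz, Orthoclase, Serpentine, Staurolite, Garnet, Sphene, Sillimanite, Muscovite, Gypsum, Apatite, Kaolinite, Zircon remain.
Monoclinic crystal system: Epidote, Orthoclase, Serpentine, Staurolite, Sphene, Muscovite, Gypsum remain.
Perfect cleavage in one direction: only Epidote, Muscovite, Gypsum remain.
Consistent with every observation: Epidote, Gypsum, Muscovite.

Epidote, Gypsum, Muscovite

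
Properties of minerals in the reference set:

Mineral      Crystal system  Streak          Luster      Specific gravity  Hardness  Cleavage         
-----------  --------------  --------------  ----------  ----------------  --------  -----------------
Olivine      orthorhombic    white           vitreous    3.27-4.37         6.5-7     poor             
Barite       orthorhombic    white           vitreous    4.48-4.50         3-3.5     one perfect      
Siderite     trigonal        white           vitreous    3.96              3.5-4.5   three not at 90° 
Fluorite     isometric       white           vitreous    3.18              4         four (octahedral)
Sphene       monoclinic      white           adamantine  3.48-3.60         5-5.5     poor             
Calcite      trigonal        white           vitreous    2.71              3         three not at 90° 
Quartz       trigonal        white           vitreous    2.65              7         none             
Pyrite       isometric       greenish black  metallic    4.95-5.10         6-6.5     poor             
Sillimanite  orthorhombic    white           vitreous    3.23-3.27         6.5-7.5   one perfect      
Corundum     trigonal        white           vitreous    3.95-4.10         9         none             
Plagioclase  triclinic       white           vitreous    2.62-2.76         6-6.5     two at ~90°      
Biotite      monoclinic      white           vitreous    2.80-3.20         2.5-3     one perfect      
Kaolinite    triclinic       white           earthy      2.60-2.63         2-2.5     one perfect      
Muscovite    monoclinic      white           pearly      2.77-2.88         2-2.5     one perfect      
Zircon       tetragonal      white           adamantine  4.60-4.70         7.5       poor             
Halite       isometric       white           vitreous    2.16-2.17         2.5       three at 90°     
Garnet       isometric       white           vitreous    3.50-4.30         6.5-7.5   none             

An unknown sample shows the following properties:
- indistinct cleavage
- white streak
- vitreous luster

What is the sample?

Olivine

Indistinct cleavage: narrows the field to Olivine, Sphene, Pyrite, Zircon.
White streak excludes Pyrite.
Vitreous luster: leaves Olivine.
Olivine is the sole remaining match.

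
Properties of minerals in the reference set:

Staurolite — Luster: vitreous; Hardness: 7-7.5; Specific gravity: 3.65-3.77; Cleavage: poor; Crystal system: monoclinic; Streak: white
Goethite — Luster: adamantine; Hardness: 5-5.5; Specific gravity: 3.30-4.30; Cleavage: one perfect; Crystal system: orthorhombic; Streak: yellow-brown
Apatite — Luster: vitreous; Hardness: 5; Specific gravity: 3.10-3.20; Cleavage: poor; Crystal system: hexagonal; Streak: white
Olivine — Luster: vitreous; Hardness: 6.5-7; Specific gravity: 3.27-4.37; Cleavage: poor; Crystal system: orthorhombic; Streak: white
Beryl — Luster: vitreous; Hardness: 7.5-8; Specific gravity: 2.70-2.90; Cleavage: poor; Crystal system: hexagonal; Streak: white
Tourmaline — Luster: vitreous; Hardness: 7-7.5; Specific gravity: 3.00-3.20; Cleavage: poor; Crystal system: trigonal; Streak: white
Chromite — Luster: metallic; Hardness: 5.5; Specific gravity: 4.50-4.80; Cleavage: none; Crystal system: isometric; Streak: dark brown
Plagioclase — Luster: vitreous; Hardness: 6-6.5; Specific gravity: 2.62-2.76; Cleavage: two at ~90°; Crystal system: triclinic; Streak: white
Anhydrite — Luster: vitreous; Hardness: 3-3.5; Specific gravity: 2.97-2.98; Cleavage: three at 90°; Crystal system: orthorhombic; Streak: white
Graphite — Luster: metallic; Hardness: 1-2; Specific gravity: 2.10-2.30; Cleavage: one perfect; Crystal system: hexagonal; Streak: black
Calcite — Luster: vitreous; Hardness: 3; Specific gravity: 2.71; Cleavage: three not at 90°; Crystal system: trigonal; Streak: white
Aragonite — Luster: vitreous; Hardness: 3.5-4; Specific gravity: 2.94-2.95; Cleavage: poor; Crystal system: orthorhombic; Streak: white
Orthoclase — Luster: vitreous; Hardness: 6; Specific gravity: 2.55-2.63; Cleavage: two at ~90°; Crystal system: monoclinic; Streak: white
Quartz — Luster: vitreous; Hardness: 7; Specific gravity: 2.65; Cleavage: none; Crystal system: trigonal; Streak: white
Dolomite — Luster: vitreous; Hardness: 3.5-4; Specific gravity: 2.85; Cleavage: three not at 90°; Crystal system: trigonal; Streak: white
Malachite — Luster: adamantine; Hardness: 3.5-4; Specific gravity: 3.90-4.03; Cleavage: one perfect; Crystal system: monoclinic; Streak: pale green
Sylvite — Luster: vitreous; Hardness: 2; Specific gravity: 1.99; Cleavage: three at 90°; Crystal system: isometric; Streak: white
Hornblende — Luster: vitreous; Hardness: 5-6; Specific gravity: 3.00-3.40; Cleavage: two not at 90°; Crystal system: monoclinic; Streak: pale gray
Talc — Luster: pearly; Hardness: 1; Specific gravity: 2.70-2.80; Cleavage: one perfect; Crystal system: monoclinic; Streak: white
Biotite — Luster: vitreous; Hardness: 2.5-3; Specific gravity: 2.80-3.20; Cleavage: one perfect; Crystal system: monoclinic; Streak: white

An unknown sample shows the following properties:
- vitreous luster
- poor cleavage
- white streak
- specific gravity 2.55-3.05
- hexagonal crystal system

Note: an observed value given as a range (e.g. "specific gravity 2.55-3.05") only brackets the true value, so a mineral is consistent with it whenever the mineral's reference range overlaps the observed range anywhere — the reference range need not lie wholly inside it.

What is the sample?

Vitreous luster eliminates Goethite, Chromite, Graphite, Malachite, Talc.
Poor cleavage: Staurolite, Apatite, Olivine, Beryl, Tourmaline, Aragonite remain.
White streak: every remaining candidate is consistent.
Specific gravity 2.55-3.05 rules out Staurolite, Apatite, Olivine.
Hexagonal crystal system: Beryl remains.
Only Beryl satisfies all observations.

Beryl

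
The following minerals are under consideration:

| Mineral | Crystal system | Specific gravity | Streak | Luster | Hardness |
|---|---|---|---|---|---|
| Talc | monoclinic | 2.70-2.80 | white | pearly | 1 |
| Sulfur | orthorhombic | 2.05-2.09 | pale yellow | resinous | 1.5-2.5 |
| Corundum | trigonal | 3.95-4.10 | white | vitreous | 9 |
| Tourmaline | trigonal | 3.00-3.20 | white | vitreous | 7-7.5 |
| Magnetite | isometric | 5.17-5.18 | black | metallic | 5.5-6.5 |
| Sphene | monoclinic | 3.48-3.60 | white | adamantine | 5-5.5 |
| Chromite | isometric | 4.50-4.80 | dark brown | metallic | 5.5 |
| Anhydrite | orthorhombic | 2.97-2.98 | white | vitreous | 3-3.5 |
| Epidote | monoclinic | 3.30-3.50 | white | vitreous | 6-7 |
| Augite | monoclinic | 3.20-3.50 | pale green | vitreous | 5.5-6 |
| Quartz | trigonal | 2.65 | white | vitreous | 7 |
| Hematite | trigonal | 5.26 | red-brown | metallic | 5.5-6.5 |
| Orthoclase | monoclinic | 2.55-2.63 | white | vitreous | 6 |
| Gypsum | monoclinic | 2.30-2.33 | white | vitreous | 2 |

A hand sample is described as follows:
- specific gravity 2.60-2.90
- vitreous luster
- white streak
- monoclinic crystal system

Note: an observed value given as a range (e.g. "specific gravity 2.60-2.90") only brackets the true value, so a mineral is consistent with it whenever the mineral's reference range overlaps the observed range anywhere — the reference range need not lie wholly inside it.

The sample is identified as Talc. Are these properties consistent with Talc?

Specific gravity 2.60-2.90 — matches Talc (SG 2.70-2.80).
Vitreous luster — Talc has pearly luster; which does not match.
White streak — matches Talc (white streak).
Monoclinic crystal system — matches Talc (monoclinic system).
The luster observation rules out Talc.

No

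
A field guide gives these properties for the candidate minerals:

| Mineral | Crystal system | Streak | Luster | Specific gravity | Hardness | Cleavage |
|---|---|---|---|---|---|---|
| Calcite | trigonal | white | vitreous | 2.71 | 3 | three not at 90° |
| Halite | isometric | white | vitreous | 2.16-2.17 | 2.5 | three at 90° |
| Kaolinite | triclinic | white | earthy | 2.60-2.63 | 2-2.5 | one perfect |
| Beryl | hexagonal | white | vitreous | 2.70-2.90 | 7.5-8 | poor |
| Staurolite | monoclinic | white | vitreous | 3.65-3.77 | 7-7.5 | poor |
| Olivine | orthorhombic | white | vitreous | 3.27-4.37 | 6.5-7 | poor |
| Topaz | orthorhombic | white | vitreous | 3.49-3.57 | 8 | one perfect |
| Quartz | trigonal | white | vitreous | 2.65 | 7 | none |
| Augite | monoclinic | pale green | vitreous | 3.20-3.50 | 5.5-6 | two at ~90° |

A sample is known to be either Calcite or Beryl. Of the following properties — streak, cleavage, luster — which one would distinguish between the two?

Streak: both white — shared.
Cleavage: Calcite three not at 90°, Beryl poor — distinct.
Luster: both vitreous — shared.
Cleavage is the diagnostic property here.

cleavage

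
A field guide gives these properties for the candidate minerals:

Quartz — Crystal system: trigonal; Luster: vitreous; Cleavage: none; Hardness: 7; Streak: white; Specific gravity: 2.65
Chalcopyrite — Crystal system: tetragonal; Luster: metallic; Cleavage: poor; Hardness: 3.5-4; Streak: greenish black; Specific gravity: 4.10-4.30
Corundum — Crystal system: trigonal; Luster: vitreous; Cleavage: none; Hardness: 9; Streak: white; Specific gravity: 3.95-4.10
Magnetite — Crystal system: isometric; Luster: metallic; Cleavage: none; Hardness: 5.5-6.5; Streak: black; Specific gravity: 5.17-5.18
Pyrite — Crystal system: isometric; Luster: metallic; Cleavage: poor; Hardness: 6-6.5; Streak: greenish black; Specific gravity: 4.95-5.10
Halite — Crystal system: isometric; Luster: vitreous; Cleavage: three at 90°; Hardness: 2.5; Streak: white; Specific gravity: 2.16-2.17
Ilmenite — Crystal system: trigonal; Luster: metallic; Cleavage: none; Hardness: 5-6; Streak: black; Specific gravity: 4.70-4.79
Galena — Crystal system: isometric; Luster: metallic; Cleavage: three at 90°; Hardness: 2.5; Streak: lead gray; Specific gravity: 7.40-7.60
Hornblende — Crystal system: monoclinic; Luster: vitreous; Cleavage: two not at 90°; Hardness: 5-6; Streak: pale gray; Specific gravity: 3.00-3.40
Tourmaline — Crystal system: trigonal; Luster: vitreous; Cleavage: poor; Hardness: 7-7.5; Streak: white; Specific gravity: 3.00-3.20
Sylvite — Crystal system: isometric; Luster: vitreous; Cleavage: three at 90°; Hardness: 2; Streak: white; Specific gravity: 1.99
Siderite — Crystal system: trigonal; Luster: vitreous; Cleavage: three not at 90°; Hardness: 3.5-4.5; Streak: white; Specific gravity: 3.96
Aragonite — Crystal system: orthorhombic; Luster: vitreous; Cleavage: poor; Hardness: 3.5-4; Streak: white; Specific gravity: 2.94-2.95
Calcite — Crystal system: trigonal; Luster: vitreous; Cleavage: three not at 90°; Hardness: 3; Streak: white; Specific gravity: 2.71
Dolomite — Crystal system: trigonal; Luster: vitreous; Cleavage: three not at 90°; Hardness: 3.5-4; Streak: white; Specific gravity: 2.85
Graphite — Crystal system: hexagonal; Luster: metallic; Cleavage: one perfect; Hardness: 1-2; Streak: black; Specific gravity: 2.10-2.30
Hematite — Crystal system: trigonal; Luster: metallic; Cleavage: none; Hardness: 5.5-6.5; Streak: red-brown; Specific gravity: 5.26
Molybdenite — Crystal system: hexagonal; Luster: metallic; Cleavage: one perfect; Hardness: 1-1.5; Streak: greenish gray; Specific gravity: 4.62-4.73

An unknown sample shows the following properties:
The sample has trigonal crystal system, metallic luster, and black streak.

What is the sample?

Trigonal crystal system: Quartz, Corundum, Ilmenite, Tourmaline, Siderite, Calcite, Dolomite, Hematite remain.
Metallic luster: only Ilmenite, Hematite remain.
Black streak excludes Hematite.
Only Ilmenite satisfies all observations.

Ilmenite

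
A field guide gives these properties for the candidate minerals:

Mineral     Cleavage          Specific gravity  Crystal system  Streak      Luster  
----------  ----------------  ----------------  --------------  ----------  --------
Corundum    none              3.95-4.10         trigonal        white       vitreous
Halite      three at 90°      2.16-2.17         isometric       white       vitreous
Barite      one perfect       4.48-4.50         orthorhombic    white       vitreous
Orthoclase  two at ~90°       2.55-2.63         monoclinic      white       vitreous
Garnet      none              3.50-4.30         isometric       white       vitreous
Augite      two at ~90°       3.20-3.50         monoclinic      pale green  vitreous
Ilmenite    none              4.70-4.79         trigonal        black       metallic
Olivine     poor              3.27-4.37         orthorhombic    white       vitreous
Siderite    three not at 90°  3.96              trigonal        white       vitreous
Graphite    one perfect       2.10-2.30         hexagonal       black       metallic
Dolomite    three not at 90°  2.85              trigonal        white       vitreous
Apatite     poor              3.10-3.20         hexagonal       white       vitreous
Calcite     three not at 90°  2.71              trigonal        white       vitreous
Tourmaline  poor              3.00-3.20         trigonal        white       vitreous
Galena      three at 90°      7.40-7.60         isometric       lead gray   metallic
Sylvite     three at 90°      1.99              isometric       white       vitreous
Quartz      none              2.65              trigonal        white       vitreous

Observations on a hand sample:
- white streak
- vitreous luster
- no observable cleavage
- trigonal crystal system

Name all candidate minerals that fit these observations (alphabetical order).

Corundum, Quartz

White streak rules out Augite, Ilmenite, Graphite, Galena.
Vitreous luster — every remaining candidate is consistent.
No observable cleavage — leaves Corundum, Garnet, Quartz.
Trigonal crystal system eliminates Garnet.
The minerals that satisfy all observations are Corundum, Quartz.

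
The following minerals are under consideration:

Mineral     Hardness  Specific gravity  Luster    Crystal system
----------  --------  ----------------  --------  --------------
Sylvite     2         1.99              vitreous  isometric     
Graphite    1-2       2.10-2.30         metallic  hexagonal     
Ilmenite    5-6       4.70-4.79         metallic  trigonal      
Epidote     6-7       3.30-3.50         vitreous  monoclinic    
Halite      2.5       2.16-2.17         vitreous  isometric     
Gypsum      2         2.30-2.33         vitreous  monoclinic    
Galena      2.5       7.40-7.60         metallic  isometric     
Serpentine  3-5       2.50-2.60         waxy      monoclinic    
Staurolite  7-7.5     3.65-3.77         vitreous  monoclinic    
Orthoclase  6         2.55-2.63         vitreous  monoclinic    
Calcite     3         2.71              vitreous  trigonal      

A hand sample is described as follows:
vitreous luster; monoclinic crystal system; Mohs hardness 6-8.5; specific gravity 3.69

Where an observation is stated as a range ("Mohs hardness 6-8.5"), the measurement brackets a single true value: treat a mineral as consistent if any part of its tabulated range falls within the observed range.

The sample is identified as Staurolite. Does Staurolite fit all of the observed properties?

Consistent

Vitreous luster — is consistent with Staurolite (vitreous luster).
Monoclinic crystal system — is consistent with Staurolite (monoclinic system).
Mohs hardness 6-8.5 — is consistent with Staurolite (hardness 7-7.5).
Specific gravity 3.69 — is consistent with Staurolite (SG 3.65-3.77).
All observations are consistent with the tabulated values for Staurolite.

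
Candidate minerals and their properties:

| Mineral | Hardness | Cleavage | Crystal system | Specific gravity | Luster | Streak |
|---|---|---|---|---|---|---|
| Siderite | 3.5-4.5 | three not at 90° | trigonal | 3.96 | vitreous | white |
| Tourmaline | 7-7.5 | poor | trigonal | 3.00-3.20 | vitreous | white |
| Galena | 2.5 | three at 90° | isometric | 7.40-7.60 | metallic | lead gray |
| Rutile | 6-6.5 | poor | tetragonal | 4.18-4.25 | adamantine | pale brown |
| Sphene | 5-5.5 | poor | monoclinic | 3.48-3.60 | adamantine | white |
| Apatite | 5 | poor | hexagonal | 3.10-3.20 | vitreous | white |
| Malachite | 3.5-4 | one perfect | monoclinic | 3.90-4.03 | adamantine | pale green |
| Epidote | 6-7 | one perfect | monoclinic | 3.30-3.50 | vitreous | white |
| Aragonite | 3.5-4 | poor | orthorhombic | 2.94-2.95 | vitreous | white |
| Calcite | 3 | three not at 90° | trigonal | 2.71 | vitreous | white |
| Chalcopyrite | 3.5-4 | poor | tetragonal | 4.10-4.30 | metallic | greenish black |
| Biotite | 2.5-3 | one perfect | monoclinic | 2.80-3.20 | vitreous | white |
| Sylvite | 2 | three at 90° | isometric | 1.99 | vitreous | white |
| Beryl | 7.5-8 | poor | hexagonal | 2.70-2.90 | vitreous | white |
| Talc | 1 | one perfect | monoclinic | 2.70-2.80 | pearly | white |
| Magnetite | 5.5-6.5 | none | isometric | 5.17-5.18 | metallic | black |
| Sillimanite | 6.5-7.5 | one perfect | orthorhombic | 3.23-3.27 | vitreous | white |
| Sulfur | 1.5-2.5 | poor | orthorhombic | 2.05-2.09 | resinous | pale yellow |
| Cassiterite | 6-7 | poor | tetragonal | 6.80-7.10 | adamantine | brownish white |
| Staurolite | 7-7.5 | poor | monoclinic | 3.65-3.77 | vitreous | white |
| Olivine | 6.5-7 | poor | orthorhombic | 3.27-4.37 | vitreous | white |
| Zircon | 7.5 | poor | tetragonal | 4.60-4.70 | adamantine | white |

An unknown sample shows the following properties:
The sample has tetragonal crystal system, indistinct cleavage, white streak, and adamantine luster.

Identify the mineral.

Zircon

Tetragonal crystal system — narrows the field to Rutile, Chalcopyrite, Cassiterite, Zircon.
Indistinct cleavage — consistent with all remaining minerals.
White streak — only Zircon remains.
Adamantine luster — no further eliminations.
Zircon is the sole remaining match.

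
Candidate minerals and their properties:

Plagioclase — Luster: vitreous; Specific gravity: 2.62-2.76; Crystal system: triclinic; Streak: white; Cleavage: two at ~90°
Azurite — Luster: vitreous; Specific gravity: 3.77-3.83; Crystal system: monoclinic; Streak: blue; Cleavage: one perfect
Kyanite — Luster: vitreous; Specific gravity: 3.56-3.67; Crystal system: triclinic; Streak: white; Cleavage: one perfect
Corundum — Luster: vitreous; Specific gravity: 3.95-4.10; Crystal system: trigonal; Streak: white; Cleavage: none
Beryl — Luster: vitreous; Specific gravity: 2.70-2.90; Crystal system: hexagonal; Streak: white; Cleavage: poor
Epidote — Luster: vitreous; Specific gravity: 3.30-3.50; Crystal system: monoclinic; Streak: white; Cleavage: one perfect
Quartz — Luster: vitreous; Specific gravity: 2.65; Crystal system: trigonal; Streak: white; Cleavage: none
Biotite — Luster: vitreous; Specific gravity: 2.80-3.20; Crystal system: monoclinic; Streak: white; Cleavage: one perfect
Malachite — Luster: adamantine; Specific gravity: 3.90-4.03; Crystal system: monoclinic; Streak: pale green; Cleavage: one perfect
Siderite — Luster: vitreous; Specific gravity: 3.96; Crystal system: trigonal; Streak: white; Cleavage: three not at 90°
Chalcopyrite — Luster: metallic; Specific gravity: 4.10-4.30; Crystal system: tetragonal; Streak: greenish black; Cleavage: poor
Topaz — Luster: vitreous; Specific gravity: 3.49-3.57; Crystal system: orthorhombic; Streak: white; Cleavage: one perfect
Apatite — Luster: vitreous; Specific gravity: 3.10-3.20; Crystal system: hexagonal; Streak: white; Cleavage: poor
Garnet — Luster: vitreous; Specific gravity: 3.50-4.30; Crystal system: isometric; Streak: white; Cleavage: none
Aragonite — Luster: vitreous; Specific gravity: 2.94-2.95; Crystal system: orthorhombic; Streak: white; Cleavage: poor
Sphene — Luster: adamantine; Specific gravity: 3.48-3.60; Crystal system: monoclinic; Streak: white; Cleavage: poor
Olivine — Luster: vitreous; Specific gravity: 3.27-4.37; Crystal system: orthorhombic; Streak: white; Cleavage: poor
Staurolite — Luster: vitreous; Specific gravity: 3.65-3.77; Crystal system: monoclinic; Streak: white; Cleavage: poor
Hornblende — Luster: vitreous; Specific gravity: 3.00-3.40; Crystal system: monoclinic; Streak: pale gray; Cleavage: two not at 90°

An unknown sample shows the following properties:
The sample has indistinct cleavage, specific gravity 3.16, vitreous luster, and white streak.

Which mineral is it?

Apatite

Indistinct cleavage — leaves Beryl, Chalcopyrite, Apatite, Aragonite, Sphene, Olivine, Staurolite.
Specific gravity 3.16 — narrows the field to Apatite.
Vitreous luster — no further eliminations.
White streak — consistent with all remaining minerals.
The only mineral consistent with every observation is Apatite.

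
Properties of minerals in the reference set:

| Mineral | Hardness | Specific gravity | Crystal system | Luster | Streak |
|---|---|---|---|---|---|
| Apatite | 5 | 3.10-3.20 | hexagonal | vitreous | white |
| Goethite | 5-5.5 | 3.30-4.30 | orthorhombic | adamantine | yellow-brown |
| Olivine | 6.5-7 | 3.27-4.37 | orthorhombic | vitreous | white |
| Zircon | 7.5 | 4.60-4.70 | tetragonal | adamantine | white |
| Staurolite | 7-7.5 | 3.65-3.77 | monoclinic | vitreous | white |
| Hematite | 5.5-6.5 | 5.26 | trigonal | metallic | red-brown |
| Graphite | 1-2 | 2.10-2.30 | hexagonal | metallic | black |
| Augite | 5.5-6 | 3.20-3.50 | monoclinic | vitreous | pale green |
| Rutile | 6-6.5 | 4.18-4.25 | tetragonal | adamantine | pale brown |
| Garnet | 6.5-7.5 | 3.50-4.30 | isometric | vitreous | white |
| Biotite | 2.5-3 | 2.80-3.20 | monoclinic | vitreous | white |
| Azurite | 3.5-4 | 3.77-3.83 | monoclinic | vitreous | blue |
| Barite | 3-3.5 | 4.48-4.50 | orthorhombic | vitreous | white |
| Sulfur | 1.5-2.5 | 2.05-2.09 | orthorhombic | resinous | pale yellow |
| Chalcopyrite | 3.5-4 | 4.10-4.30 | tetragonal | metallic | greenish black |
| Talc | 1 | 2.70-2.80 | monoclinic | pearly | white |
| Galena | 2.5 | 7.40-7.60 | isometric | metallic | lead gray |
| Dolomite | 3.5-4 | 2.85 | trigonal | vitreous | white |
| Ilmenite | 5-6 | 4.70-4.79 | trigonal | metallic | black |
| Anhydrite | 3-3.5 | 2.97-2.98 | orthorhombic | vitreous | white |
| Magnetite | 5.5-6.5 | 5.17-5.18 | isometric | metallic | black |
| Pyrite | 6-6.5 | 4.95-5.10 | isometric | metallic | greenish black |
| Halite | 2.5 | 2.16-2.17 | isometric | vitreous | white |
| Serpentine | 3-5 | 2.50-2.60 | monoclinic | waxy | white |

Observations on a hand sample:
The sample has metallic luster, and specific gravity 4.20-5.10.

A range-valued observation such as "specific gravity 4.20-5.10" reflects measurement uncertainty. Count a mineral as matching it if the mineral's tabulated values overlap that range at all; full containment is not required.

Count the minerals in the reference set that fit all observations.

Metallic luster: narrows the field to Hematite, Graphite, Chalcopyrite, Galena, Ilmenite, Magnetite, Pyrite.
Specific gravity 4.20-5.10: narrows the field to Chalcopyrite, Ilmenite, Pyrite.
Remaining candidates: Chalcopyrite, Ilmenite, Pyrite.
That is 3 minerals.

3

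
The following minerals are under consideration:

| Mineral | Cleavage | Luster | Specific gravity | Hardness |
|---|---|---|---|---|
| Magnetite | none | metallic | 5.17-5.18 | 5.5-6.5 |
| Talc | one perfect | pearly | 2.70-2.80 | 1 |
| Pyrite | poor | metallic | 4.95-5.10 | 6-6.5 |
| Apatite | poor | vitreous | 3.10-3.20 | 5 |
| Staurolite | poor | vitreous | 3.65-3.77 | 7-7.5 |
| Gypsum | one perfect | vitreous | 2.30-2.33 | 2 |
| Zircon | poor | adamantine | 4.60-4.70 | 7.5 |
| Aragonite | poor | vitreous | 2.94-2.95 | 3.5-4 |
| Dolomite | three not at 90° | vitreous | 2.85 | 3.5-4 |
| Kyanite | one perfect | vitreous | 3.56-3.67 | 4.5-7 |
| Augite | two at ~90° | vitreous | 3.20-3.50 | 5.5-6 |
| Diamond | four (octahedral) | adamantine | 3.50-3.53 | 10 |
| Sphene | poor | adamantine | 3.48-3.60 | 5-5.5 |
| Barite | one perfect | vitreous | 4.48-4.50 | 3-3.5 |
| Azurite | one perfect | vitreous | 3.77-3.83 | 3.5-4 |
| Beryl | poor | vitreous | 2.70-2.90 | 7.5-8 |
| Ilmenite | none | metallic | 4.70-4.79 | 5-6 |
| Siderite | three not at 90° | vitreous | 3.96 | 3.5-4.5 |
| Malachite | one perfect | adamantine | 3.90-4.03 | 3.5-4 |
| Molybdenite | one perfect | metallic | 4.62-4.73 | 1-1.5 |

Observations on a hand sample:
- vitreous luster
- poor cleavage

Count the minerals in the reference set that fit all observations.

Vitreous luster: leaves Apatite, Staurolite, Gypsum, Aragonite, Dolomite, Kyanite, Augite, Barite, Azurite, Beryl, Siderite.
Poor cleavage: only Apatite, Staurolite, Aragonite, Beryl remain.
Consistent with every observation: Apatite, Aragonite, Beryl, Staurolite.
That is 4 minerals.

4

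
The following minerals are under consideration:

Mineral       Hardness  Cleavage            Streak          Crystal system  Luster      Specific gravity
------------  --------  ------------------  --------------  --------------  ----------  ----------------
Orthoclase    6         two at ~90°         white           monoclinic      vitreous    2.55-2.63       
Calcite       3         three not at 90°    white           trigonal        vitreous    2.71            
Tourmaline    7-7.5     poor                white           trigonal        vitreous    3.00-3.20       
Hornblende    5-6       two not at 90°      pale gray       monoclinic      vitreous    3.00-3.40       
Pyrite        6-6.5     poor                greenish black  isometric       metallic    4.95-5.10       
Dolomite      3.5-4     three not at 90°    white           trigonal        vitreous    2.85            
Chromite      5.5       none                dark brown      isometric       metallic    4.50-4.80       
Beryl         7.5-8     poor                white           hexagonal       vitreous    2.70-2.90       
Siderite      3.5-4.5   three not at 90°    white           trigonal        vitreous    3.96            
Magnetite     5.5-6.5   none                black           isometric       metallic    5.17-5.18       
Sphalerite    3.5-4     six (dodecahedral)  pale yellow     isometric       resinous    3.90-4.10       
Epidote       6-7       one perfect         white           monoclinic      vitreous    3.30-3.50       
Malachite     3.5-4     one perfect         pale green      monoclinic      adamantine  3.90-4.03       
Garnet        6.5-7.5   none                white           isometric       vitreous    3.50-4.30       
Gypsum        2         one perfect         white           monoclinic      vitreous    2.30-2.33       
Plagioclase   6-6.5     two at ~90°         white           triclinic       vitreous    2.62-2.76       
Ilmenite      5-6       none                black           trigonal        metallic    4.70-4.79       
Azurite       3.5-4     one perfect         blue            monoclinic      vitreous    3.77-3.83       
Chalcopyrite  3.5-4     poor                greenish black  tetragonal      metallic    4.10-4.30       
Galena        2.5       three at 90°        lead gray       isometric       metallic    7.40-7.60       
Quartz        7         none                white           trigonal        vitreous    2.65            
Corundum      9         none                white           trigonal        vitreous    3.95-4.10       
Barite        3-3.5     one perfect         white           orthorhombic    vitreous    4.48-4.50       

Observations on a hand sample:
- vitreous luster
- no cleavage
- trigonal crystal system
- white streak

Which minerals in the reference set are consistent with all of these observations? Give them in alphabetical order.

Vitreous luster — Orthoclase, Calcite, Tourmaline, Hornblende, Dolomite, Beryl, Siderite, Epidote, Garnet, Gypsum, Plagioclase, Azurite, Quartz, Corundum, Barite remain.
No cleavage — narrows the field to Garnet, Quartz, Corundum.
Trigonal crystal system excludes Garnet.
White streak — every remaining candidate is consistent.
Remaining candidates: Corundum, Quartz.

Corundum, Quartz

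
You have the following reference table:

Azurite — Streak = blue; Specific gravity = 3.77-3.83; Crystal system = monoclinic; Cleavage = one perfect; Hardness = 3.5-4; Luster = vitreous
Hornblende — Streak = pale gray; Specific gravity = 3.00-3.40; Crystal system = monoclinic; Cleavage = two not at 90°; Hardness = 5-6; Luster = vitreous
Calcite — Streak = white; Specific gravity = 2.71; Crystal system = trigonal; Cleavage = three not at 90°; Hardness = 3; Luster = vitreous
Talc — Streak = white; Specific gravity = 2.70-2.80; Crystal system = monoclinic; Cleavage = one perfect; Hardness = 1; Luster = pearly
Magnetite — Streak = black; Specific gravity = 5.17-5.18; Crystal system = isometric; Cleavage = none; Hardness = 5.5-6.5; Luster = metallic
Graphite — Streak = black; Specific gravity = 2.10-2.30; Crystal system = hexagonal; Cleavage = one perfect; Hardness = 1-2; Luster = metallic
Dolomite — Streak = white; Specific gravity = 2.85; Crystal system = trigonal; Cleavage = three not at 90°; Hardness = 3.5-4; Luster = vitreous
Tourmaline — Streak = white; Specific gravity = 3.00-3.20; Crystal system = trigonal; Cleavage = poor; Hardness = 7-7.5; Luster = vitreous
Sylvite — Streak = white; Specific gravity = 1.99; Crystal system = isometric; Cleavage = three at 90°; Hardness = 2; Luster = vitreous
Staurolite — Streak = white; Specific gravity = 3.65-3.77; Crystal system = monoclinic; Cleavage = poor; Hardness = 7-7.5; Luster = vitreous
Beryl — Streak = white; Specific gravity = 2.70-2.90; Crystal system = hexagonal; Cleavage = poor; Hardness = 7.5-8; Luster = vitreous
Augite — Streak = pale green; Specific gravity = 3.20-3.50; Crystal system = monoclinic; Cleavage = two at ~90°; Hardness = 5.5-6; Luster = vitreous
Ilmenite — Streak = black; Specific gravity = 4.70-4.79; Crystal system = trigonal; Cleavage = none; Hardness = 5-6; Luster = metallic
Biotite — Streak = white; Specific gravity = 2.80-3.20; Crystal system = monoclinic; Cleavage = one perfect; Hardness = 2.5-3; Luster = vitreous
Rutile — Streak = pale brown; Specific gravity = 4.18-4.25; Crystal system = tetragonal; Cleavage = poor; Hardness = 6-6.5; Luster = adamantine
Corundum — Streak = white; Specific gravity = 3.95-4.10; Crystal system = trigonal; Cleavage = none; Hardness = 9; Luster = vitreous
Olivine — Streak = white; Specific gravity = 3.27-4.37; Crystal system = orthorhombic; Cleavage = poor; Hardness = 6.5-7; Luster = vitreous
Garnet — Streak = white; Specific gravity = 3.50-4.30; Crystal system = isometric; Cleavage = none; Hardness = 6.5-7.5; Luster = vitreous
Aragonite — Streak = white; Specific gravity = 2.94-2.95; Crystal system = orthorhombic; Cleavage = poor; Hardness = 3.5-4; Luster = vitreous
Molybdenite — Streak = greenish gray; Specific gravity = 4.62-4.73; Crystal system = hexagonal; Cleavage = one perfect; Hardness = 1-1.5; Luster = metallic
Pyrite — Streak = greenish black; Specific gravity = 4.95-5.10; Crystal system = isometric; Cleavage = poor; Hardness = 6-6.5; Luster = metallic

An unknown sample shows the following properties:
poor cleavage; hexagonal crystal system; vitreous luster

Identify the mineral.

Beryl

Poor cleavage — only Tourmaline, Staurolite, Beryl, Rutile, Olivine, Aragonite, Pyrite remain.
Hexagonal crystal system — leaves Beryl.
Vitreous luster — every remaining candidate is consistent.
The only mineral consistent with every observation is Beryl.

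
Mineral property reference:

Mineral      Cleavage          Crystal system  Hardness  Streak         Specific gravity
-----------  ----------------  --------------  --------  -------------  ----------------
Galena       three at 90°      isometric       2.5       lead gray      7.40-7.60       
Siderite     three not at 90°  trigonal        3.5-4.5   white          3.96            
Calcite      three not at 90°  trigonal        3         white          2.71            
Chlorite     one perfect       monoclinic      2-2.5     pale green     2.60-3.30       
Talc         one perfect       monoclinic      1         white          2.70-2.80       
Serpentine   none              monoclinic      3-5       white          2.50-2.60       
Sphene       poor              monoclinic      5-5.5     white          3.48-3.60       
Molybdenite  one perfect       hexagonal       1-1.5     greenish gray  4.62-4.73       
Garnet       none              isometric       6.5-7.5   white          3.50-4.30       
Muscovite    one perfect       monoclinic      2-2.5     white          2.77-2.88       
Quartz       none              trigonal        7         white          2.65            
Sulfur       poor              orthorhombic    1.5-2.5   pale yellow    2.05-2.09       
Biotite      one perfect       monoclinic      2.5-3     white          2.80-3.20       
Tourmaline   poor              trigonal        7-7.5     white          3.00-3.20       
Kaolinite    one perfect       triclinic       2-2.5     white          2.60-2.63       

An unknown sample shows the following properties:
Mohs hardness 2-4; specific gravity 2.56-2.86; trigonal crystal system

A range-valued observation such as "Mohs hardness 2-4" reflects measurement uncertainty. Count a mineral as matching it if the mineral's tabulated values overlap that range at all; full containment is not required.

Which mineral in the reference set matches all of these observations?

Calcite

Mohs hardness 2-4 is inconsistent with Talc, Sphene, Molybdenite, Garnet, Quartz, Tourmaline.
Specific gravity 2.56-2.86 is inconsistent with Galena, Siderite, Sulfur.
Trigonal crystal system — Calcite remains.
Only Calcite satisfies all observations.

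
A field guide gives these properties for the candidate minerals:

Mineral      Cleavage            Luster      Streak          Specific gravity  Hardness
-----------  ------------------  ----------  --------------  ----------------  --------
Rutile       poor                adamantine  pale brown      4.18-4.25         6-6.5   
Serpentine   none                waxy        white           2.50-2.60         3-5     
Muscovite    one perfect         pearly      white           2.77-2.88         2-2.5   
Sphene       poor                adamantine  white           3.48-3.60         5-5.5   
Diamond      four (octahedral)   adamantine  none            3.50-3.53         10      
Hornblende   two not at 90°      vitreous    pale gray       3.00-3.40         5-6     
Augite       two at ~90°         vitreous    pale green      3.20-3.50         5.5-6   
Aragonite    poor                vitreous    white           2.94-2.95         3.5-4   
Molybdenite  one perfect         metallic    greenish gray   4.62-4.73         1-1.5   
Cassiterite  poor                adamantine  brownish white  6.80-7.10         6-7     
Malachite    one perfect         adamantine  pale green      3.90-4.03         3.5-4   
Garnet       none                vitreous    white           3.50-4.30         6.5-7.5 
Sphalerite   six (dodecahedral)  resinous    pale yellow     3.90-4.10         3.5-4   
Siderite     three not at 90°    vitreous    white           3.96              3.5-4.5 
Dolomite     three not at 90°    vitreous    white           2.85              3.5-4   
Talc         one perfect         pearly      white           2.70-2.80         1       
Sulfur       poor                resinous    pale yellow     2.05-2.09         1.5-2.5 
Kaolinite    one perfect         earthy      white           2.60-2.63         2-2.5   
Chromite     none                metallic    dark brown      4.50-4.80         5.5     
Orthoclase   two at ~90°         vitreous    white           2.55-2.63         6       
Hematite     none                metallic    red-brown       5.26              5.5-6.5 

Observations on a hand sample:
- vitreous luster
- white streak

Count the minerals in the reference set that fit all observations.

Vitreous luster — narrows the field to Hornblende, Augite, Aragonite, Garnet, Siderite, Dolomite, Orthoclase.
White streak is inconsistent with Hornblende, Augite.
Remaining candidates: Aragonite, Dolomite, Garnet, Orthoclase, Siderite.
That is 5 minerals.

5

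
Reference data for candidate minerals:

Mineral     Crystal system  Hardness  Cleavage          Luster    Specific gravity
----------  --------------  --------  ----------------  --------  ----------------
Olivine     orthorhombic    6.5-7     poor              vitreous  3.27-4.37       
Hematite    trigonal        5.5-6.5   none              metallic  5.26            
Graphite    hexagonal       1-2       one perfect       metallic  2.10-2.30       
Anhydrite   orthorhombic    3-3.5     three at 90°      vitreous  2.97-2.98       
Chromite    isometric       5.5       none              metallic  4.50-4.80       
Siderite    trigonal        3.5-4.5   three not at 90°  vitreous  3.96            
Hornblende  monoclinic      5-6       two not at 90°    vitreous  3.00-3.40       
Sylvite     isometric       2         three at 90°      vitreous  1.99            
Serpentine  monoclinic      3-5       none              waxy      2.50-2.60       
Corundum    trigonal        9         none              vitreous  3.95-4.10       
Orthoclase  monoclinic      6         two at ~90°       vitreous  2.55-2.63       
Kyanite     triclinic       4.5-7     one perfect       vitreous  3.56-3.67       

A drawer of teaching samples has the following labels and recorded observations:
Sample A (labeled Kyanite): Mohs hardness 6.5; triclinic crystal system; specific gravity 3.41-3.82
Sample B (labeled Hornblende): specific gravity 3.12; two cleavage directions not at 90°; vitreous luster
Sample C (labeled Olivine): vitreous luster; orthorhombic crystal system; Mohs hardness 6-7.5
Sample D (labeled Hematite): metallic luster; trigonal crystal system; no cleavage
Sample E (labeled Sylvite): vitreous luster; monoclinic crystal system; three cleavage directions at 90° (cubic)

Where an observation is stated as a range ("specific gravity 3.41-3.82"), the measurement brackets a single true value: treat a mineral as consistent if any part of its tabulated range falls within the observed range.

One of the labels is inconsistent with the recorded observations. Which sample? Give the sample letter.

Sample A: nothing contradicts Kyanite.
Sample B: nothing contradicts Hornblende.
Sample C: nothing contradicts Olivine.
Sample D: nothing contradicts Hematite.
Sample E: monoclinic crystal system is outside the reference for Sylvite (isometric system) — mislabeled.
The mislabeled specimen is E.

E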